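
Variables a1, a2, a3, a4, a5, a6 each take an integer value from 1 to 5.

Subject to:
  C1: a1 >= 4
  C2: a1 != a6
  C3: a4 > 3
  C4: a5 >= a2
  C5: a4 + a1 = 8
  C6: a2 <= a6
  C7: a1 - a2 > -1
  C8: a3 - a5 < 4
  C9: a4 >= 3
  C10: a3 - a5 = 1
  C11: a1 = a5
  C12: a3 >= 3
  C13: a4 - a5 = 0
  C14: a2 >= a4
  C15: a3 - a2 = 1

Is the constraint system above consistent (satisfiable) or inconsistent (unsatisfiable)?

Take a1 = 4, a2 = 4, a3 = 5, a4 = 4, a5 = 4, a6 = 5. Then constraint 5: a4 + a1 = 8; constraint 7: a1 - a2 = 0, and every other listed constraint is also met.

Satisfiable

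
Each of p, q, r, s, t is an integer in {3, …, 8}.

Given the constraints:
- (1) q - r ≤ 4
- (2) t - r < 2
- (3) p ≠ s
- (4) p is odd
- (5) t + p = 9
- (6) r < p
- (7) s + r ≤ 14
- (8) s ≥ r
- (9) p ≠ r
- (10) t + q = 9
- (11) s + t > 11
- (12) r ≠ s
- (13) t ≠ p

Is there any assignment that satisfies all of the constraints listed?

Setting (p, q, r, s, t) = (5, 5, 4, 8, 4) satisfies everything: constraint 1: q - r = 1; constraint 2: t - r = 0, and the others follow.

Satisfiable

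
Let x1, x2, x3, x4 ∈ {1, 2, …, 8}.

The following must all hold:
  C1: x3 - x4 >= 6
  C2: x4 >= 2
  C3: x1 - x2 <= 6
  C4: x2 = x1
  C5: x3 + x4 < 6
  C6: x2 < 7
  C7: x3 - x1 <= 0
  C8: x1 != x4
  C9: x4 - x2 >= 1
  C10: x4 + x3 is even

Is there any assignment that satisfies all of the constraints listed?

Constraints 1, 3, 7, and 9 give x3 − x4 ≥ 6, x4 − x2 ≥ 1, x2 − x1 ≥ -6, x1 − x3 ≥ 0.
Adding all 4 inequalities: the left sides telescope to 0, and the right sides sum to 6 + 1 + (-6) + 0 = 1. So 0 ≥ 1, which is false.

Unsatisfiable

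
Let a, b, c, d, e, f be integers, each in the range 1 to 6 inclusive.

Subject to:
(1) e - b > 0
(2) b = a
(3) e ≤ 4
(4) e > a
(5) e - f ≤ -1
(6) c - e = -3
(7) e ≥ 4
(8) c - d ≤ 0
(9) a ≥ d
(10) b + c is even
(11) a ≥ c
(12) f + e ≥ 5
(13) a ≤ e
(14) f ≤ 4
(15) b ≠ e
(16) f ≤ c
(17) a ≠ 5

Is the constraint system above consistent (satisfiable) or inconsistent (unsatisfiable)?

Unsatisfiable

Constraints 4, 5, 8, 9, and 16 give c ≤ d, d ≤ a, a < e, e < f, f ≤ c. Chaining: c ≤ d ≤ a < e < f ≤ c, which forces c < c — impossible.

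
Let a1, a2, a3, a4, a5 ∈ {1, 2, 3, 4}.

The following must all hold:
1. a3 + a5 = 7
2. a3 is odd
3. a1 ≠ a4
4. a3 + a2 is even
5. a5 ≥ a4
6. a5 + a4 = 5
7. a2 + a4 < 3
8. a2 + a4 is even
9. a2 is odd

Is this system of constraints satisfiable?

One satisfying assignment is a1 = 2, a2 = 1, a3 = 3, a4 = 1, a5 = 4.
For the less obvious constraints — constraint 1: a3 + a5 = 7; constraint 6: a5 + a4 = 5 — and the others hold by inspection.

Satisfiable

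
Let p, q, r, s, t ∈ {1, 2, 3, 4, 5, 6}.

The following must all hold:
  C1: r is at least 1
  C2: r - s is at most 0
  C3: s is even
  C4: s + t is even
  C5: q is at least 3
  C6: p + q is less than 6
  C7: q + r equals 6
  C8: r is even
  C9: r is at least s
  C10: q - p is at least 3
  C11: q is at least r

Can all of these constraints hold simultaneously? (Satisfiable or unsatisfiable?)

Satisfiable

Try p = 1, q = 4, r = 2, s = 2, t = 6.
Check constraint 2: r - s = 0; constraint 6: p + q = 5; constraint 7: q + r = 6. The remaining constraints are straightforward to verify.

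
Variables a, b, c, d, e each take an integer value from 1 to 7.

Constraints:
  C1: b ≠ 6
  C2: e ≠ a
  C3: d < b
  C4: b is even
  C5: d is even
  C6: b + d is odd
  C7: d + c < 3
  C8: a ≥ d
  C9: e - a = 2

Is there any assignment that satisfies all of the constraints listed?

Unsatisfiable

Constraint 4 makes b even and constraint 5 makes d even, so b + d must be even. Constraint 6 says b + d is odd — contradiction.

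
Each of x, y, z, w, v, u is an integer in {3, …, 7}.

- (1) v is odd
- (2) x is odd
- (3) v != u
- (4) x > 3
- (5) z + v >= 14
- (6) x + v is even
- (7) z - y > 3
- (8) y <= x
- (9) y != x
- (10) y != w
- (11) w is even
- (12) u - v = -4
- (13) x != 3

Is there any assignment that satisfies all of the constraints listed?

Satisfiable

Try x = 7, y = 3, z = 7, w = 4, v = 7, u = 3.
Check constraint 5: z + v = 14; constraint 7: z - y = 4; constraint 12: u - v = -4. The remaining constraints are straightforward to verify.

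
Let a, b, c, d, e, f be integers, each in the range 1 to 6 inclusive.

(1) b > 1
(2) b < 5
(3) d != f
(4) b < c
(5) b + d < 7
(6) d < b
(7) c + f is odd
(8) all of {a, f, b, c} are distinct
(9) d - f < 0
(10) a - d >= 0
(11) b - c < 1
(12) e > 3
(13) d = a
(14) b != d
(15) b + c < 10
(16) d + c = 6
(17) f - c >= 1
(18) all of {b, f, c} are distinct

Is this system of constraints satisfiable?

Setting (a, b, c, d, e, f) = (2, 3, 4, 2, 5, 5) satisfies everything: constraint 5: b + d = 5; constraint 9: d - f = -3, and the others follow.

Satisfiable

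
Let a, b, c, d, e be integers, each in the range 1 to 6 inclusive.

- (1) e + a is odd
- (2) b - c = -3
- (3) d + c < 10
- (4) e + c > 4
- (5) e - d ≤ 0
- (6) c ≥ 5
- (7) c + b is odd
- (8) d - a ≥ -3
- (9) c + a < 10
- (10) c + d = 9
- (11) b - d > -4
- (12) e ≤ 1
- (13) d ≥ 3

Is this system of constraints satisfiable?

Satisfiable

Setting (a, b, c, d, e) = (4, 2, 5, 4, 1) satisfies everything: constraint 2: b - c = -3; constraint 3: d + c = 9; constraint 4: e + c = 6, and the others follow.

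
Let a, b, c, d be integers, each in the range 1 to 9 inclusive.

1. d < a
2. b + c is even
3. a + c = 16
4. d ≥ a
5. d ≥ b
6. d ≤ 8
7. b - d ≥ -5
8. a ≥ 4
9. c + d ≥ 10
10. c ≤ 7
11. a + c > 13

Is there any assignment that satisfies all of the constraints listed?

From constraints 4 and 6: a ≤ d ≤ 8. From constraint 10: c ≤ 7. Hence a + c ≤ 15. But constraint 3 requires a + c = 16, and 16 > 15. Contradiction.

Unsatisfiable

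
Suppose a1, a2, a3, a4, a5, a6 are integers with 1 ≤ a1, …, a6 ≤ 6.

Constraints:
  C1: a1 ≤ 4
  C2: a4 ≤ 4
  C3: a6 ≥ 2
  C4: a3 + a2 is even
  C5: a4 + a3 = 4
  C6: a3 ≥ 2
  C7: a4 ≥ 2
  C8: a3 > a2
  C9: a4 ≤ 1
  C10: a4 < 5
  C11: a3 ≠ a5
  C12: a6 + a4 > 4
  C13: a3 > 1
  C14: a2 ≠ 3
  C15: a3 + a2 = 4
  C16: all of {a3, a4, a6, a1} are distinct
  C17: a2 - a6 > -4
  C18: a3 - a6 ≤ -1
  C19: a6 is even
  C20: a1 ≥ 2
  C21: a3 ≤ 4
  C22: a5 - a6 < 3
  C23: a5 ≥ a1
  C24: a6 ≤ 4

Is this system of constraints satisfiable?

Constraints 1, 2, 3, 6, 7, 20, 21, and 24 confine each of a3, a4, a6, a1 to the 3 values {2, …, 4}.
Constraint 16 requires all 4 of them to be distinct, but only 3 values are available — impossible by the pigeonhole principle.

Unsatisfiable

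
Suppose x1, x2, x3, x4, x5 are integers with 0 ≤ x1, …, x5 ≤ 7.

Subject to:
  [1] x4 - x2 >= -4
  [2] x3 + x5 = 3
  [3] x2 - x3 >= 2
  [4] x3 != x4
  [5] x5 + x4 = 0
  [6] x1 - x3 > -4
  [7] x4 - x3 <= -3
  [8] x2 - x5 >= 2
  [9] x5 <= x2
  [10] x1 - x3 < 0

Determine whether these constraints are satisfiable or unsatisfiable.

Constraints 1, 3, and 7 give x4 − x2 ≥ -4, x2 − x3 ≥ 2, x3 − x4 ≥ 3.
Adding all 3 inequalities: the left sides telescope to 0, and the right sides sum to (-4) + 2 + 3 = 1. So 0 ≥ 1, which is false.

Unsatisfiable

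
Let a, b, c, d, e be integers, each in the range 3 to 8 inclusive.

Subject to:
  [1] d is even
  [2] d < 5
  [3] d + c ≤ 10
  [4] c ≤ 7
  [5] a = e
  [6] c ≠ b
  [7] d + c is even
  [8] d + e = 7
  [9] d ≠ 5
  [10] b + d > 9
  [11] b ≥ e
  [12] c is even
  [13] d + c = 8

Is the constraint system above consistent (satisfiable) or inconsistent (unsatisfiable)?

Satisfiable

One satisfying assignment is a = 3, b = 6, c = 4, d = 4, e = 3.
For the less obvious constraints — constraint 3: d + c = 8; constraint 8: d + e = 7 — and the others hold by inspection.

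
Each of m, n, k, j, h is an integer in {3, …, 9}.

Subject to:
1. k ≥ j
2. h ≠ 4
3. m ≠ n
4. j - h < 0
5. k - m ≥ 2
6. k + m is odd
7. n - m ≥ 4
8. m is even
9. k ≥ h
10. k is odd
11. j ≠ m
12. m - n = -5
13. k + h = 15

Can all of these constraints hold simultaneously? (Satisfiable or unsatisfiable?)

Satisfiable

Try m = 4, n = 9, k = 9, j = 5, h = 6.
Check constraint 4: j - h = -1; constraint 5: k - m = 5. The remaining constraints are straightforward to verify.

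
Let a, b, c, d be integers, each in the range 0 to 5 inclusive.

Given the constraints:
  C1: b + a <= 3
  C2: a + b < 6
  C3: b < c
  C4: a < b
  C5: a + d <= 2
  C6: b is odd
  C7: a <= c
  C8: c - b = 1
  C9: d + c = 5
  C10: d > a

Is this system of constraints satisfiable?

Take a = 0, b = 3, c = 4, d = 1. Then constraint 1: b + a = 3; constraint 2: a + b = 3; constraint 5: a + d = 1, and every other listed constraint is also met.

Satisfiable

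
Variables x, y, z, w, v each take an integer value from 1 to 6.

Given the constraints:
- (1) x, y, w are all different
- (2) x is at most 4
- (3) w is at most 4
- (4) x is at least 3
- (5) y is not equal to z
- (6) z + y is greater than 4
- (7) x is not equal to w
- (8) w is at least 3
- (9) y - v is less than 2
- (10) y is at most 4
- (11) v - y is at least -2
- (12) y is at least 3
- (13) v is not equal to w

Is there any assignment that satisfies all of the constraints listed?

Constraints 2, 3, 4, 8, 10, and 12 confine each of x, y, w to the 2 values {3, 4}.
Constraint 1 requires all 3 of them to be distinct, but only 2 values are available — impossible by the pigeonhole principle.

Unsatisfiable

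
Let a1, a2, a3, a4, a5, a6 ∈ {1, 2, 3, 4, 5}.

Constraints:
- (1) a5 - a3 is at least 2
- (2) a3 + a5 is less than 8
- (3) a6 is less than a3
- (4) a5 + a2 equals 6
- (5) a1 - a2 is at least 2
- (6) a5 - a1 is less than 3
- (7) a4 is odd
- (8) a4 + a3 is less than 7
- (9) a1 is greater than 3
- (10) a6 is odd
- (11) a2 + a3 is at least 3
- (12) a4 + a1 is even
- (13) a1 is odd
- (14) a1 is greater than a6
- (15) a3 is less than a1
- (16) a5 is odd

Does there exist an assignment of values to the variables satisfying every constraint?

Satisfiable

The assignment a1 = 5, a2 = 1, a3 = 2, a4 = 3, a5 = 5, a6 = 1 works:
  constraint 1 holds since a5 - a3 = 3.
  constraint 2 holds since a3 + a5 = 7.
  constraint 4 holds since a5 + a2 = 6.
The rest check out directly.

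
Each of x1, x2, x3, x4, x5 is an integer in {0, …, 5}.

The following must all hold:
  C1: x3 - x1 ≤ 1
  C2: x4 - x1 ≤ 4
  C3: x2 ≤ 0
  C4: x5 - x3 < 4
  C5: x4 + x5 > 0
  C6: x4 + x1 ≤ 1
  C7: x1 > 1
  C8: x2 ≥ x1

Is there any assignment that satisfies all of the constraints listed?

Unsatisfiable

From constraint 7: x1 ≥ 2. From constraints 3 and 8: x1 ≤ x2 and x2 ≤ 0, so x1 ≤ 0. But 0 < 2, so no value of x1 works.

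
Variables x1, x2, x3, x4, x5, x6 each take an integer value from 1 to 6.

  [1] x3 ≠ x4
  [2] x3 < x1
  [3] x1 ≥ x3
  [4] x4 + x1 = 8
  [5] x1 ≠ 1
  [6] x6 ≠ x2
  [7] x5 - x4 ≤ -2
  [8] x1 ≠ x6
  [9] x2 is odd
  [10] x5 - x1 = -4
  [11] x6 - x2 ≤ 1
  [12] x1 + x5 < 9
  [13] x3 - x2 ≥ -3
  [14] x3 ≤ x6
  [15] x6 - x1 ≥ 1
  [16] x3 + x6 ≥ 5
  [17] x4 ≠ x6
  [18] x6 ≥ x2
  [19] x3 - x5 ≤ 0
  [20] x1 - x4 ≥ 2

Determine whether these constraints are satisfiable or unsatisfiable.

Constraints 7, 11, 13, 15, 19, and 20 give x2 − x6 ≥ -1, x6 − x1 ≥ 1, x1 − x4 ≥ 2, x4 − x5 ≥ 2, x5 − x3 ≥ 0, x3 − x2 ≥ -3.
Adding all 6 inequalities: the left sides telescope to 0, and the right sides sum to (-1) + 1 + 2 + 2 + 0 + (-3) = 1. So 0 ≥ 1, which is false.

Unsatisfiable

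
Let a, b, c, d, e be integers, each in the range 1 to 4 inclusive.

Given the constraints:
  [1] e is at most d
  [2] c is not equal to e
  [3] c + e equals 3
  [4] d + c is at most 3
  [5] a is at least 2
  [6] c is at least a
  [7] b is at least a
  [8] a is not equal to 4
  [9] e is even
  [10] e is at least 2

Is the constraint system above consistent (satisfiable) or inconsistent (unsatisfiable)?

Unsatisfiable

From constraints 1 and 10: d ≥ e ≥ 2. From constraints 5 and 6: c ≥ a ≥ 2. Hence d + c ≥ 4. But constraint 4 requires d + c ≤ 3, and 3 < 4. Contradiction.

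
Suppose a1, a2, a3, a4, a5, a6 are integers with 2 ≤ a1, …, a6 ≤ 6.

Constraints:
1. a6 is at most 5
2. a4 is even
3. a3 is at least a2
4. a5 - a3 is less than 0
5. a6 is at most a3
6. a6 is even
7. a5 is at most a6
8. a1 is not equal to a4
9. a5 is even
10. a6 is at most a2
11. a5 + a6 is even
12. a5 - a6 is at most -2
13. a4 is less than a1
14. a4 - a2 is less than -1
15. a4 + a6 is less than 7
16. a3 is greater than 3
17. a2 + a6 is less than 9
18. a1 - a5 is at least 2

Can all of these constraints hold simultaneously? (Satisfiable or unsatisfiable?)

One satisfying assignment is a1 = 4, a2 = 4, a3 = 4, a4 = 2, a5 = 2, a6 = 4.
For the less obvious constraints — constraint 4: a5 - a3 = -2; constraint 12: a5 - a6 = -2 — and the others hold by inspection.

Satisfiable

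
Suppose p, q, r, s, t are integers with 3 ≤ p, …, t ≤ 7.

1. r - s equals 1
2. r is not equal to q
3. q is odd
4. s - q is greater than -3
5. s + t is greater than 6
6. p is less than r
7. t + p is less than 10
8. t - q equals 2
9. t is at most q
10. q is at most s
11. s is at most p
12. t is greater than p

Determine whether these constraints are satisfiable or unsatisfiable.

Unsatisfiable

Constraints 9, 10, 11, and 12 give q ≤ s, s ≤ p, p < t, t ≤ q. Chaining: q ≤ s ≤ p < t ≤ q, which forces q < q — impossible.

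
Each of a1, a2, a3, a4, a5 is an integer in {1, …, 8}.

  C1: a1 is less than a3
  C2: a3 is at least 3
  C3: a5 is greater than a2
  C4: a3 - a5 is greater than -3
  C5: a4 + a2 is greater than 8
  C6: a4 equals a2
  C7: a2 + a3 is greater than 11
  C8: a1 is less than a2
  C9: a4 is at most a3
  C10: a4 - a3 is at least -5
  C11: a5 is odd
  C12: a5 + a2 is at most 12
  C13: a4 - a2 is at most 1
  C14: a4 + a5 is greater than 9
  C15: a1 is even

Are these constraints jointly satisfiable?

Setting (a1, a2, a3, a4, a5) = (2, 5, 7, 5, 7) satisfies everything: constraint 4: a3 - a5 = 0; constraint 5: a4 + a2 = 10; constraint 7: a2 + a3 = 12, and the others follow.

Satisfiable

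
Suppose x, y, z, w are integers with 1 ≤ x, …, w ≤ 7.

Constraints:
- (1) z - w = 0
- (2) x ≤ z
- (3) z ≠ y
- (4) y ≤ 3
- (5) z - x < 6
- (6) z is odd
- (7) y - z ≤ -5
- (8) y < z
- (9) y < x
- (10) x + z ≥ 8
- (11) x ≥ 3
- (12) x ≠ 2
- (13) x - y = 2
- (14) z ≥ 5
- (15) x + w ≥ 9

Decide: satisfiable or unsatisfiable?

Try x = 3, y = 1, z = 7, w = 7.
Check constraint 1: z - w = 0; constraint 5: z - x = 4. The remaining constraints are straightforward to verify.

Satisfiable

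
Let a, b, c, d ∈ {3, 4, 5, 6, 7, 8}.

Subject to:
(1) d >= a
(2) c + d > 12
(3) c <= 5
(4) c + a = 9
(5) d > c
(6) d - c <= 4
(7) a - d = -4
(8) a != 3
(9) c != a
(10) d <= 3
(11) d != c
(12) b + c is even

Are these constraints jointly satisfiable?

From constraint 3: c ≤ 5. From constraints 1 and 10: a ≤ d ≤ 3. Hence c + a ≤ 8. But constraint 4 requires c + a = 9, and 9 > 8. Contradiction.

Unsatisfiable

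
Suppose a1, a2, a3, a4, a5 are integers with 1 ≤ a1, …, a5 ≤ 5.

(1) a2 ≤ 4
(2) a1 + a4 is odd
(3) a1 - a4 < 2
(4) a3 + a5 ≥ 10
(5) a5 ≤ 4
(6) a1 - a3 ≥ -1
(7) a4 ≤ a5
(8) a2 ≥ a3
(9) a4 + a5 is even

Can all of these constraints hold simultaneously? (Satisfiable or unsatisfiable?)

Unsatisfiable

From constraints 1 and 8: a3 ≤ a2 ≤ 4. From constraint 5: a5 ≤ 4. Hence a3 + a5 ≤ 8. But constraint 4 requires a3 + a5 ≥ 10, and 10 > 8. Contradiction.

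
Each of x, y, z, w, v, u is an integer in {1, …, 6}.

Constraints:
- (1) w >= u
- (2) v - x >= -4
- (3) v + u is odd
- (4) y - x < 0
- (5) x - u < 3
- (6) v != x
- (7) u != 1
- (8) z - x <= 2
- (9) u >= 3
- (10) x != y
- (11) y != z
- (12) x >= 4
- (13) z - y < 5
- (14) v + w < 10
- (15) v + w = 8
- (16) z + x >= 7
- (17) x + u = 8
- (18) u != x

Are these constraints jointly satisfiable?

The assignment x = 5, y = 3, z = 5, w = 6, v = 2, u = 3 works:
  constraint 2 holds since v - x = -3.
  constraint 4 holds since y - x = -2.
The rest check out directly.

Satisfiable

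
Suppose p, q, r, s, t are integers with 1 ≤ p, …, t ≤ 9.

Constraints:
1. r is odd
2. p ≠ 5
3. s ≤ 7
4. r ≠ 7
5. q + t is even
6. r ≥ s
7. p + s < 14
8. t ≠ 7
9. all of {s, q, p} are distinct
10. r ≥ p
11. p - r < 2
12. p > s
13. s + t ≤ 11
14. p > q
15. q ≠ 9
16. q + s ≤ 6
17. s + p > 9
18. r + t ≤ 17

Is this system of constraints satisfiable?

Setting (p, q, r, s, t) = (8, 1, 9, 4, 5) satisfies everything: constraint 7: p + s = 12; constraint 11: p - r = -1; constraint 13: s + t = 9, and the others follow.

Satisfiable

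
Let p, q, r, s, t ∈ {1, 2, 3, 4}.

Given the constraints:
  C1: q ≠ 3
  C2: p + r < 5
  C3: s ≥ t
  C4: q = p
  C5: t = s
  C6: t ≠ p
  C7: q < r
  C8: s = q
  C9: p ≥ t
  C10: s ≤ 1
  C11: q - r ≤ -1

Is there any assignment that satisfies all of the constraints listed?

From constraints 4, 5, and 8, t = s = q = p, so t = p. But constraint 6 says t ≠ p. Contradiction.

Unsatisfiable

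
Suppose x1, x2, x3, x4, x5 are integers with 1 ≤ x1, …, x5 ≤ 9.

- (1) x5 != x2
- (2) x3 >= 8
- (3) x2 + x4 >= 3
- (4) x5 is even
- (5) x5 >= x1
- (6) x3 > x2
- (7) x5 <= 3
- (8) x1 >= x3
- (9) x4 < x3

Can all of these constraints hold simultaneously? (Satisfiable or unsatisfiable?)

From constraints 2 and 8: x1 ≥ x3 and x3 ≥ 8, so x1 ≥ 8. From constraints 5 and 7: x1 ≤ x5 and x5 ≤ 3, so x1 ≤ 3. But 3 < 8, so no value of x1 works.

Unsatisfiable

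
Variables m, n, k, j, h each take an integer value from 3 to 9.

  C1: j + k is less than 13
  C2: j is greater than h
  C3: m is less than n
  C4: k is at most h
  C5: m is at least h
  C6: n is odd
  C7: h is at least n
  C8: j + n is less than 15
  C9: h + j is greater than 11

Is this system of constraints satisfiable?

Constraints 3, 5, and 7 give h ≤ m, m < n, n ≤ h. Chaining: h ≤ m < n ≤ h, which forces h < h — impossible.

Unsatisfiable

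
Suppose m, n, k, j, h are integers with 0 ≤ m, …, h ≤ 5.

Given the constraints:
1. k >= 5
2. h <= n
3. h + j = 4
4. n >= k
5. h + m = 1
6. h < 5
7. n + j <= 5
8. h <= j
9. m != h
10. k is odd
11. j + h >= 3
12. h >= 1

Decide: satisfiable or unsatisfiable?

From constraints 1 and 4: n ≥ k ≥ 5. From constraints 8 and 12: j ≥ h ≥ 1. Hence n + j ≥ 6. But constraint 7 requires n + j ≤ 5, and 5 < 6. Contradiction.

Unsatisfiable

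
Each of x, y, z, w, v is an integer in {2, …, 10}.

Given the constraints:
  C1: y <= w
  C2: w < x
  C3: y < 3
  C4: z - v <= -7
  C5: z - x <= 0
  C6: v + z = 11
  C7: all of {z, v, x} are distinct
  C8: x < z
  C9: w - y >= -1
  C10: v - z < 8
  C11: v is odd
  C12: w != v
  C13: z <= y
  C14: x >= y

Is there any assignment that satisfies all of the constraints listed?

Constraints 1, 2, 8, and 13 give y ≤ w, w < x, x < z, z ≤ y. Chaining: y ≤ w < x < z ≤ y, which forces y < y — impossible.

Unsatisfiable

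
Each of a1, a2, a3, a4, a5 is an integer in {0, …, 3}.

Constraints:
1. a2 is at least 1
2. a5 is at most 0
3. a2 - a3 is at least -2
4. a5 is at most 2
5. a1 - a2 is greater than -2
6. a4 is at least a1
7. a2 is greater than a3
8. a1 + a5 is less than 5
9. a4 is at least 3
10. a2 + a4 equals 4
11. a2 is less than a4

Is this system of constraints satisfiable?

One satisfying assignment is a1 = 2, a2 = 1, a3 = 0, a4 = 3, a5 = 0.
For the less obvious constraints — constraint 3: a2 - a3 = 1; constraint 5: a1 - a2 = 1 — and the others hold by inspection.

Satisfiable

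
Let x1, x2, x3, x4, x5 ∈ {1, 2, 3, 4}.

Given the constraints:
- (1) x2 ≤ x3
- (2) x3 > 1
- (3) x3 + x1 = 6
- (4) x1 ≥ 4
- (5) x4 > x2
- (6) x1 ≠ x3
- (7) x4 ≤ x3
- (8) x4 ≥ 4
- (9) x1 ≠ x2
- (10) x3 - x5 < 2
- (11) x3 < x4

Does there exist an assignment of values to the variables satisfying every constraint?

Unsatisfiable

From constraints 7 and 8: x3 ≥ x4 ≥ 4. From constraint 4: x1 ≥ 4. Hence x3 + x1 ≥ 8. But constraint 3 requires x3 + x1 = 6, and 6 < 8. Contradiction.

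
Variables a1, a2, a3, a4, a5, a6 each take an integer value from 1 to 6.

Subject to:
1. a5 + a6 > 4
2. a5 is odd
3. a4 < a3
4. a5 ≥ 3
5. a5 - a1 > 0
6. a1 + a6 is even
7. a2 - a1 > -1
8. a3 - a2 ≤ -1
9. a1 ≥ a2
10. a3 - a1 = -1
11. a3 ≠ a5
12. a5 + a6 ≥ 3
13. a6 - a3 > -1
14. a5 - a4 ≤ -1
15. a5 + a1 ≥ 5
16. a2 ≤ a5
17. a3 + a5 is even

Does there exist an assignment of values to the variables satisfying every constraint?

Unsatisfiable

Constraints 3, 5, 8, 9, and 14 give a2 ≤ a1, a1 < a5, a5 < a4, a4 < a3, a3 < a2. Chaining: a2 ≤ a1 < a5 < a4 < a3 < a2, which forces a2 < a2 — impossible.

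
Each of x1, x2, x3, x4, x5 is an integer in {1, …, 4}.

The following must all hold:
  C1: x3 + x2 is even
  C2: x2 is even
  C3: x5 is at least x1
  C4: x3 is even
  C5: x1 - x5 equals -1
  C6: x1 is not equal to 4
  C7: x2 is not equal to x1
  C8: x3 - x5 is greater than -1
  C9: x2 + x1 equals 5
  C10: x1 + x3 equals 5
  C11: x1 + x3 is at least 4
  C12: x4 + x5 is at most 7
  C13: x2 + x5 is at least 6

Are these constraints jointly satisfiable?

Satisfiable

The assignment x1 = 1, x2 = 4, x3 = 4, x4 = 2, x5 = 2 works:
  constraint 5 holds since x1 - x5 = -1.
  constraint 8 holds since x3 - x5 = 2.
  constraint 9 holds since x2 + x1 = 5.
The rest check out directly.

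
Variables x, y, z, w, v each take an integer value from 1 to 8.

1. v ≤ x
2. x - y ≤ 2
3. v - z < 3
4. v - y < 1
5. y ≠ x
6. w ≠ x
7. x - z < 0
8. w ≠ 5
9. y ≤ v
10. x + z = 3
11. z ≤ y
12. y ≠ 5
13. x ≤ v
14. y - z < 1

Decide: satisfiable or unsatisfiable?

Unsatisfiable

Constraints 1, 7, 9, and 11 give x < z, z ≤ y, y ≤ v, v ≤ x. Chaining: x < z ≤ y ≤ v ≤ x, which forces x < x — impossible.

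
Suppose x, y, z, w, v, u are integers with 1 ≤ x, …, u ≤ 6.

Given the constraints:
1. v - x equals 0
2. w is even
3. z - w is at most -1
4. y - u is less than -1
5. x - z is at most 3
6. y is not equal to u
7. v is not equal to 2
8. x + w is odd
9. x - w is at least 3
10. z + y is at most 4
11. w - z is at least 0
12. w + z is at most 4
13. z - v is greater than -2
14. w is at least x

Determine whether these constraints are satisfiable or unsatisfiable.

Constraints 3, 5, and 9 give x − w ≥ 3, w − z ≥ 1, z − x ≥ -3.
Adding all 3 inequalities: the left sides telescope to 0, and the right sides sum to 3 + 1 + (-3) = 1. So 0 ≥ 1, which is false.

Unsatisfiable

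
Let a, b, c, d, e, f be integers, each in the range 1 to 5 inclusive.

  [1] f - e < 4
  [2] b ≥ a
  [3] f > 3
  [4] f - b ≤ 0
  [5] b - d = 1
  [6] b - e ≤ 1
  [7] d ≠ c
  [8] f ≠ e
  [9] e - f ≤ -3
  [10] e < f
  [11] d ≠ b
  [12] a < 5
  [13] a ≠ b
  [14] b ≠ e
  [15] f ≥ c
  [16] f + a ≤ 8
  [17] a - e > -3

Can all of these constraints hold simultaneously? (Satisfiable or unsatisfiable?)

Unsatisfiable

Constraints 4, 6, and 9 give e − b ≥ -1, b − f ≥ 0, f − e ≥ 3.
Adding all 3 inequalities: the left sides telescope to 0, and the right sides sum to (-1) + 0 + 3 = 2. So 0 ≥ 2, which is false.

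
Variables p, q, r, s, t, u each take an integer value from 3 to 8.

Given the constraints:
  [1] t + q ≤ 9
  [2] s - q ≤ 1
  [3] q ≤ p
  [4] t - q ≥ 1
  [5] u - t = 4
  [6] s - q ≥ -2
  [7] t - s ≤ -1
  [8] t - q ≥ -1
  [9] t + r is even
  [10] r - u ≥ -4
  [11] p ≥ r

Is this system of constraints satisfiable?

Unsatisfiable

Constraints 2, 4, and 7 give t − q ≥ 1, q − s ≥ -1, s − t ≥ 1.
Adding all 3 inequalities: the left sides telescope to 0, and the right sides sum to 1 + (-1) + 1 = 1. So 0 ≥ 1, which is false.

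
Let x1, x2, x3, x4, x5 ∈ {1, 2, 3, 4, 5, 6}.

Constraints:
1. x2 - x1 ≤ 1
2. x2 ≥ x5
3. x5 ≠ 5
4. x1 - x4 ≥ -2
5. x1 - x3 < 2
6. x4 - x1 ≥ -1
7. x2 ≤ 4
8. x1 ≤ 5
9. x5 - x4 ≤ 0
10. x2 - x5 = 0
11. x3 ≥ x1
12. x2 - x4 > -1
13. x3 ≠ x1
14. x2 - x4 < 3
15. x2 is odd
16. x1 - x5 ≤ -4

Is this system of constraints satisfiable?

Constraints 4, 9, and 16 give x5 − x1 ≥ 4, x1 − x4 ≥ -2, x4 − x5 ≥ 0.
Adding all 3 inequalities: the left sides telescope to 0, and the right sides sum to 4 + (-2) + 0 = 2. So 0 ≥ 2, which is false.

Unsatisfiable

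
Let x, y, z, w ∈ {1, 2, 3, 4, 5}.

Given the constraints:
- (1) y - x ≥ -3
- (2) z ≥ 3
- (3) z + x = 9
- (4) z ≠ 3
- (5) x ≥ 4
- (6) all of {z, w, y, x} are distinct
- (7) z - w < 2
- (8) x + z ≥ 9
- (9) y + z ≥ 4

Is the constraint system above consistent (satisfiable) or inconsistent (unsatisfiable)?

Satisfiable

Take x = 5, y = 2, z = 4, w = 3. Then constraint 1: y - x = -3; constraint 3: z + x = 9; constraint 7: z - w = 1, and every other listed constraint is also met.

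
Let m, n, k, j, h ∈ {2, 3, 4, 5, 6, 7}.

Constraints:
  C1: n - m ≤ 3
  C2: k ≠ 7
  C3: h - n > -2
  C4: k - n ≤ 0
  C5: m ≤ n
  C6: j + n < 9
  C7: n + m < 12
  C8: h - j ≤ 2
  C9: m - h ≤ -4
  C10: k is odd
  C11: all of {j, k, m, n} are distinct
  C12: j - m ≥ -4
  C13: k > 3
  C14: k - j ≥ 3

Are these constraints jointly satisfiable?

Constraints 1, 4, 8, 9, and 14 give j − h ≥ -2, h − m ≥ 4, m − n ≥ -3, n − k ≥ 0, k − j ≥ 3.
Adding all 5 inequalities: the left sides telescope to 0, and the right sides sum to (-2) + 4 + (-3) + 0 + 3 = 2. So 0 ≥ 2, which is false.

Unsatisfiable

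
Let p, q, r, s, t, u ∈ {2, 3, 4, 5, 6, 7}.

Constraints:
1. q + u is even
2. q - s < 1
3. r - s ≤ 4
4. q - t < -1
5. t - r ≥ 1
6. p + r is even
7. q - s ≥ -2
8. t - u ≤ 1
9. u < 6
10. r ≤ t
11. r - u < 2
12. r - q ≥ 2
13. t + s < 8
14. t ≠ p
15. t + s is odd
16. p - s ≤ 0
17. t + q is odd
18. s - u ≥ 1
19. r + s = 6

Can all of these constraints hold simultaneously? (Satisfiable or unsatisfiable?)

Constraints 5, 7, 8, 12, and 18 give s − u ≥ 1, u − t ≥ -1, t − r ≥ 1, r − q ≥ 2, q − s ≥ -2.
Adding all 5 inequalities: the left sides telescope to 0, and the right sides sum to 1 + (-1) + 1 + 2 + (-2) = 1. So 0 ≥ 1, which is false.

Unsatisfiable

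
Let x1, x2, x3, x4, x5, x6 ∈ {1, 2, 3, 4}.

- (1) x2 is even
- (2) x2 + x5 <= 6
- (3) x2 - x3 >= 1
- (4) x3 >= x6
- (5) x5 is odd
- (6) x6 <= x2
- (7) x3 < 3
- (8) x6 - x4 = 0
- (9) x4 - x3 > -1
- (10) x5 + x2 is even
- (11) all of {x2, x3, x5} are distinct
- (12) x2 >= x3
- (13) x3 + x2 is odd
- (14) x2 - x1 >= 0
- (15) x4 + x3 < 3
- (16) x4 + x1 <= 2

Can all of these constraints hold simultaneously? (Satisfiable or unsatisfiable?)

Constraint 5 makes x5 odd and constraint 1 makes x2 even, so x5 + x2 must be odd. Constraint 10 says x5 + x2 is even — contradiction.

Unsatisfiable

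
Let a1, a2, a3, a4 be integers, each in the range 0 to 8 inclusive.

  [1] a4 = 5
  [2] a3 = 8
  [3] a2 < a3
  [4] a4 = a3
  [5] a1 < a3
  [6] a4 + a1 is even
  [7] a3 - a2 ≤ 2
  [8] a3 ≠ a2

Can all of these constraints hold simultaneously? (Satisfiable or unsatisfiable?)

Constraint 1 fixes a4 = 5 and constraint 2 fixes a3 = 8, but constraint 4 requires a4 = a3. Since 5 ≠ 8, contradiction.

Unsatisfiable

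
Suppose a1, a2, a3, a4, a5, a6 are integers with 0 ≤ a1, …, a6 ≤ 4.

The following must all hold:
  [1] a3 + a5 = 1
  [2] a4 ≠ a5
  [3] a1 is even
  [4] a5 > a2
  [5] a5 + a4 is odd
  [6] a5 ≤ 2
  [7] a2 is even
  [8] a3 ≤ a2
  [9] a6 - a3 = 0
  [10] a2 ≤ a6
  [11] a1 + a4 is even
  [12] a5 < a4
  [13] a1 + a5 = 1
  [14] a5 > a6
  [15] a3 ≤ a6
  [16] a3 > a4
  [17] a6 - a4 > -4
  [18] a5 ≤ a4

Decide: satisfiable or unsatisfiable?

Unsatisfiable

Constraints 8, 10, 12, 14, and 16 give a5 < a4, a4 < a3, a3 ≤ a2, a2 ≤ a6, a6 < a5. Chaining: a5 < a4 < a3 ≤ a2 ≤ a6 < a5, which forces a5 < a5 — impossible.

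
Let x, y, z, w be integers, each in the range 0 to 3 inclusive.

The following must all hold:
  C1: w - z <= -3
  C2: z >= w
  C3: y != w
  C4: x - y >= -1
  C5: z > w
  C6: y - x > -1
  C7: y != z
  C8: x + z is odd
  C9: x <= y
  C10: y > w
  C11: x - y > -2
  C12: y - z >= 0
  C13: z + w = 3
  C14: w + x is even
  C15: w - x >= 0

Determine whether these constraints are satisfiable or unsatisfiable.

Constraints 1, 4, 12, and 15 give w − x ≥ 0, x − y ≥ -1, y − z ≥ 0, z − w ≥ 3.
Adding all 4 inequalities: the left sides telescope to 0, and the right sides sum to 0 + (-1) + 0 + 3 = 2. So 0 ≥ 2, which is false.

Unsatisfiable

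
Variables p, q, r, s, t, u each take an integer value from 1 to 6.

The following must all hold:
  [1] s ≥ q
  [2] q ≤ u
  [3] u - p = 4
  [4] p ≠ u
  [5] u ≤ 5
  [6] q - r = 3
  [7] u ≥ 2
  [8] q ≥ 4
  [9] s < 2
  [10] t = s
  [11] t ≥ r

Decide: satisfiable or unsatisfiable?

Unsatisfiable

From constraints 1 and 8: s ≥ q and q ≥ 4, so s ≥ 4. From constraint 9: s ≤ 1. But 1 < 4, so no value of s works.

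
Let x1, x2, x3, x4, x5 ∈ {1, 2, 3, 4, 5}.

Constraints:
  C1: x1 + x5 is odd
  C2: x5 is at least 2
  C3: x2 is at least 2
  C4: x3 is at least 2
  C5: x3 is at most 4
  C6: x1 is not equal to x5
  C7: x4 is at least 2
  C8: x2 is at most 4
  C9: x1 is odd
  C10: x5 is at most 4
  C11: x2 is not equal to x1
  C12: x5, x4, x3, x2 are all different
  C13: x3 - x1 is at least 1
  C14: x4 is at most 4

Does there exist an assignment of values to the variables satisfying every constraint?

Constraints 2, 3, 4, 5, 7, 8, 10, and 14 confine each of x5, x4, x3, x2 to the 3 values {2, …, 4}.
Constraint 12 requires all 4 of them to be distinct, but only 3 values are available — impossible by the pigeonhole principle.

Unsatisfiable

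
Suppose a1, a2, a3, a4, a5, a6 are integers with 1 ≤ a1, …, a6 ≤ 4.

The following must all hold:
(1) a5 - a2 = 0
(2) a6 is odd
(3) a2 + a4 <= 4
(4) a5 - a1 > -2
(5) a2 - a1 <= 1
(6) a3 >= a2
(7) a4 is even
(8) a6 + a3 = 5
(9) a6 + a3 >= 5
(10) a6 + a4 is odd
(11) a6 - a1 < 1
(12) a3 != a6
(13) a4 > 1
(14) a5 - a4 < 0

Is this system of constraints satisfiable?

Satisfiable

Try a1 = 1, a2 = 1, a3 = 4, a4 = 2, a5 = 1, a6 = 1.
Check constraint 1: a5 - a2 = 0; constraint 3: a2 + a4 = 3. The remaining constraints are straightforward to verify.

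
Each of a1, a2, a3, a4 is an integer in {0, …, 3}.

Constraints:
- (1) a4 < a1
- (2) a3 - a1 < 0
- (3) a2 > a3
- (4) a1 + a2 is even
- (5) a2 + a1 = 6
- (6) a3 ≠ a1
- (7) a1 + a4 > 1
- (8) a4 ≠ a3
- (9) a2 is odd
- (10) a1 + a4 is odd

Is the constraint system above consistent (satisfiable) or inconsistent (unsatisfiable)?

One satisfying assignment is a1 = 3, a2 = 3, a3 = 2, a4 = 0.
For the less obvious constraints — constraint 2: a3 - a1 = -1; constraint 5: a2 + a1 = 6; constraint 7: a1 + a4 = 3 — and the others hold by inspection.

Satisfiable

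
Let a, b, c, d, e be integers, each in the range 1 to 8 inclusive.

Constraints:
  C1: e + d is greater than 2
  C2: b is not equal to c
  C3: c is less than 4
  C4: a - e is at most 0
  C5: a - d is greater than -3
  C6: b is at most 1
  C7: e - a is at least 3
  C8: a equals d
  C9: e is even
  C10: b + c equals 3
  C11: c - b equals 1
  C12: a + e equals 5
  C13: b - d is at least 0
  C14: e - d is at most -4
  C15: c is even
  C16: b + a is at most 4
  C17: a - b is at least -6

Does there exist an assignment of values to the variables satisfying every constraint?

Unsatisfiable

Constraints 7, 13, 14, and 17 give d − e ≥ 4, e − a ≥ 3, a − b ≥ -6, b − d ≥ 0.
Adding all 4 inequalities: the left sides telescope to 0, and the right sides sum to 4 + 3 + (-6) + 0 = 1. So 0 ≥ 1, which is false.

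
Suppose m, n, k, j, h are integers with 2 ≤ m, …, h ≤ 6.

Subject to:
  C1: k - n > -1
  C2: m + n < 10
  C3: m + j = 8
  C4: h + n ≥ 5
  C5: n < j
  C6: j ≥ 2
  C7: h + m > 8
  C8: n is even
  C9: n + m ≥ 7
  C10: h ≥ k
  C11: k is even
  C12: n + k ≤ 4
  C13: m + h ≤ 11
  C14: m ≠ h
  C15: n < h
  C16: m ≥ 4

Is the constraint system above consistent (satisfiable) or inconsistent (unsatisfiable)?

One satisfying assignment is m = 5, n = 2, k = 2, j = 3, h = 4.
For the less obvious constraints — constraint 1: k - n = 0; constraint 2: m + n = 7; constraint 3: m + j = 8 — and the others hold by inspection.

Satisfiable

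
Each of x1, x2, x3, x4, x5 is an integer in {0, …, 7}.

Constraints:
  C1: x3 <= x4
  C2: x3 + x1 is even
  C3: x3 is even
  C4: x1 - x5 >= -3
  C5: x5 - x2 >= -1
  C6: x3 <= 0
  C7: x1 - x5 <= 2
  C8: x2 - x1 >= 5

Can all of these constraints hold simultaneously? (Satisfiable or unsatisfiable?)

Unsatisfiable

Constraints 4, 5, and 8 give x1 − x5 ≥ -3, x5 − x2 ≥ -1, x2 − x1 ≥ 5.
Adding all 3 inequalities: the left sides telescope to 0, and the right sides sum to (-3) + (-1) + 5 = 1. So 0 ≥ 1, which is false.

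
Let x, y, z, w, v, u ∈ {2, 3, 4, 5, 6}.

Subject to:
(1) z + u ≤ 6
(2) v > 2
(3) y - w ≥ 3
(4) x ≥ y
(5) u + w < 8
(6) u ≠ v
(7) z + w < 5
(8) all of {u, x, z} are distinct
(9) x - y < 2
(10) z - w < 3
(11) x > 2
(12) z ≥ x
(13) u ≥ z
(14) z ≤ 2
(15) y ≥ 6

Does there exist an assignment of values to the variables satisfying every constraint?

Unsatisfiable

From constraints 4 and 15: x ≥ y and y ≥ 6, so x ≥ 6. From constraints 12 and 14: x ≤ z and z ≤ 2, so x ≤ 2. But 2 < 6, so no value of x works.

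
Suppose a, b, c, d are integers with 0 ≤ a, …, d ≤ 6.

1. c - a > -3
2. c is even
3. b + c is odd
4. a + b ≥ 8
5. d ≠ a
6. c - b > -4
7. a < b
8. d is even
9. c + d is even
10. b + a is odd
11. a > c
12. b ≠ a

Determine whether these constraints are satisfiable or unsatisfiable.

Satisfiable

Take a = 4, b = 5, c = 2, d = 0. Then constraint 1: c - a = -2; constraint 4: a + b = 9; constraint 6: c - b = -3, and every other listed constraint is also met.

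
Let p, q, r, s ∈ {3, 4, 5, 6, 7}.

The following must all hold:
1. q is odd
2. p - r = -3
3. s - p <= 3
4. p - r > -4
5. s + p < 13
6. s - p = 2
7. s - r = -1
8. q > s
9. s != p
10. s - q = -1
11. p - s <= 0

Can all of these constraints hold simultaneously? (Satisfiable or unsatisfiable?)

The assignment p = 4, q = 7, r = 7, s = 6 works:
  constraint 2 holds since p - r = -3.
  constraint 3 holds since s - p = 2.
The rest check out directly.

Satisfiable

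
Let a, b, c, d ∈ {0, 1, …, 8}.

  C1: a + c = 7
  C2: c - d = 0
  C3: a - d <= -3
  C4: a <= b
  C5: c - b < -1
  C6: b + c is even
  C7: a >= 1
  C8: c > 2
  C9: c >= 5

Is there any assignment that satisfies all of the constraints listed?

The assignment a = 2, b = 7, c = 5, d = 5 works:
  constraint 1 holds since a + c = 7.
  constraint 2 holds since c - d = 0.
The rest check out directly.

Satisfiable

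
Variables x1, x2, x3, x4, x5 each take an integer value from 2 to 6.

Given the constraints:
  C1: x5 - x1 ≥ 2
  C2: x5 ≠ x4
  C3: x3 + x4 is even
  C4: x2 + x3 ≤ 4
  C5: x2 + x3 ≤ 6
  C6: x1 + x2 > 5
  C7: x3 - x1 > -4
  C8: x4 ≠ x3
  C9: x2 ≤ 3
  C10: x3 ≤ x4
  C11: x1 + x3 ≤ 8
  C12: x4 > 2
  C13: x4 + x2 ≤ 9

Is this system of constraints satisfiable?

Satisfiable

The assignment x1 = 4, x2 = 2, x3 = 2, x4 = 4, x5 = 6 works:
  constraint 1 holds since x5 - x1 = 2.
  constraint 4 holds since x2 + x3 = 4.
The rest check out directly.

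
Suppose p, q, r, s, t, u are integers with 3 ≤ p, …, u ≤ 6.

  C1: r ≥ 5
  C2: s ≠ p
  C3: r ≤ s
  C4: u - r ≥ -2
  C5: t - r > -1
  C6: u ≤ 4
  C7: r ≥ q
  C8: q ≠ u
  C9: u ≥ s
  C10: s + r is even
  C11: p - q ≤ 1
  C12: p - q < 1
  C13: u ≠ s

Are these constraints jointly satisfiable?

Unsatisfiable

From constraints 1 and 3: s ≥ r and r ≥ 5, so s ≥ 5. From constraints 6 and 9: s ≤ u and u ≤ 4, so s ≤ 4. But 4 < 5, so no value of s works.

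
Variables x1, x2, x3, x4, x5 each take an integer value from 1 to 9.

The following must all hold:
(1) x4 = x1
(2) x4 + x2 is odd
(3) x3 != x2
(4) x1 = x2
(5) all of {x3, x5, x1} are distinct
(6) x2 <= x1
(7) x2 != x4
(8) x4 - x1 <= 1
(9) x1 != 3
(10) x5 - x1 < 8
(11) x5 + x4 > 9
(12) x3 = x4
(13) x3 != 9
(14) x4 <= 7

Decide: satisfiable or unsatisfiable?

Unsatisfiable

From constraints 1, 4, and 12, x3 = x4 = x1 = x2, so x3 = x2. But constraint 3 says x3 ≠ x2. Contradiction.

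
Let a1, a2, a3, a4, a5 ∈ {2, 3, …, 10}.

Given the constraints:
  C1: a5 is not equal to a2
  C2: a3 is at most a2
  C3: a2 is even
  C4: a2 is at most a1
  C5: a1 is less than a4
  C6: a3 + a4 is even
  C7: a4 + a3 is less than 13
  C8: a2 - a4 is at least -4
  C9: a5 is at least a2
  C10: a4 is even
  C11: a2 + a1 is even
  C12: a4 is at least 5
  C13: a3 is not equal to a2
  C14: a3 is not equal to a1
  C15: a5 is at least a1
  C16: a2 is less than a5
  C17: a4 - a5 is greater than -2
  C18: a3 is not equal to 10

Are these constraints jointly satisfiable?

Take a1 = 4, a2 = 4, a3 = 2, a4 = 8, a5 = 7. Then constraint 7: a4 + a3 = 10; constraint 8: a2 - a4 = -4; constraint 17: a4 - a5 = 1, and every other listed constraint is also met.

Satisfiable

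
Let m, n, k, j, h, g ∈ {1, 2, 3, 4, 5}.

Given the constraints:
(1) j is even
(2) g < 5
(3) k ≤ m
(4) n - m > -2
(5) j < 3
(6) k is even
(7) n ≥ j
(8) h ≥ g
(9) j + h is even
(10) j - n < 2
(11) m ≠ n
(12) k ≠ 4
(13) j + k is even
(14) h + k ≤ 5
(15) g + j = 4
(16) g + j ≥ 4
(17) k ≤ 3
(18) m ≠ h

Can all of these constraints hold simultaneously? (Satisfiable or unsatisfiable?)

Satisfiable

Try m = 4, n = 3, k = 2, j = 2, h = 2, g = 2.
Check constraint 4: n - m = -1; constraint 10: j - n = -1. The remaining constraints are straightforward to verify.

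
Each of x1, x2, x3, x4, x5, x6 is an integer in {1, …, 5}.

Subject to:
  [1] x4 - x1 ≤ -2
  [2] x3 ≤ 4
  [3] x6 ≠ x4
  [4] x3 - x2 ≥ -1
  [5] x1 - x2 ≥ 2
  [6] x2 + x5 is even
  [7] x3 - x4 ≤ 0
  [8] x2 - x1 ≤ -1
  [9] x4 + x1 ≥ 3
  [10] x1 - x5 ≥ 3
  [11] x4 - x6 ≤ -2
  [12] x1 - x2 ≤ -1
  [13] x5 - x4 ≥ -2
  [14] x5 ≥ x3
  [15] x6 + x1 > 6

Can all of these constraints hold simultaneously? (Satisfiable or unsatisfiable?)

Constraints 4, 7, 10, 12, and 13 give x2 − x1 ≥ 1, x1 − x5 ≥ 3, x5 − x4 ≥ -2, x4 − x3 ≥ 0, x3 − x2 ≥ -1.
Adding all 5 inequalities: the left sides telescope to 0, and the right sides sum to 1 + 3 + (-2) + 0 + (-1) = 1. So 0 ≥ 1, which is false.

Unsatisfiable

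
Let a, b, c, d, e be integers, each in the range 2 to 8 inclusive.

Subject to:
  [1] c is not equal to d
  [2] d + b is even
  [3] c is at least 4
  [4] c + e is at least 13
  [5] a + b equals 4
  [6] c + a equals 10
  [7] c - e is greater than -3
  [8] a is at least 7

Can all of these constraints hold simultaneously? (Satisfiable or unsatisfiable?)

Unsatisfiable

From constraint 3: c ≥ 4. From constraint 8: a ≥ 7. Hence c + a ≥ 11. But constraint 6 requires c + a = 10, and 10 < 11. Contradiction.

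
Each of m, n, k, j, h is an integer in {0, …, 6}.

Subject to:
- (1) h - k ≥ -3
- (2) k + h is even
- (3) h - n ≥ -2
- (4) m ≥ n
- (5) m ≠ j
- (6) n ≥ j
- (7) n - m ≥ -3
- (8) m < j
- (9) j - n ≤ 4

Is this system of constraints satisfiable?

Constraints 4, 6, and 8 give n ≤ m, m < j, j ≤ n. Chaining: n ≤ m < j ≤ n, which forces n < n — impossible.

Unsatisfiable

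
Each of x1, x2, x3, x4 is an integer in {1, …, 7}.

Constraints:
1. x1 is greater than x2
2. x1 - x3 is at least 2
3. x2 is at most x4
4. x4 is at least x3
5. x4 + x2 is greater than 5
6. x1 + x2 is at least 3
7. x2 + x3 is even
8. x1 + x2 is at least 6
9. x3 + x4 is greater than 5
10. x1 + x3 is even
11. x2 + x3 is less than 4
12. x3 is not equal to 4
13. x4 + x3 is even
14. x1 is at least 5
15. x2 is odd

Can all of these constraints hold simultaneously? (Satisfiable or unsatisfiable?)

Try x1 = 5, x2 = 1, x3 = 1, x4 = 5.
Check constraint 2: x1 - x3 = 4; constraint 5: x4 + x2 = 6; constraint 6: x1 + x2 = 6. The remaining constraints are straightforward to verify.

Satisfiable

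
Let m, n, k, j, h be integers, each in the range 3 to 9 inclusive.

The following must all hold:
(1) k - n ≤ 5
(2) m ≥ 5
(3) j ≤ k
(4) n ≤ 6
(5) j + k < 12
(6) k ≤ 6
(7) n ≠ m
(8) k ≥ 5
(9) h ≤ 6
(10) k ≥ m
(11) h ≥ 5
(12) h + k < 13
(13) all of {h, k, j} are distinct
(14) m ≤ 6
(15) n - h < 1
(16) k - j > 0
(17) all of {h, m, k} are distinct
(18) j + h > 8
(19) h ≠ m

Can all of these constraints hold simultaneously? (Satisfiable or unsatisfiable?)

Constraints 2, 6, 8, 9, 11, and 14 confine each of h, m, k to the 2 values {5, 6}.
Constraint 17 requires all 3 of them to be distinct, but only 2 values are available — impossible by the pigeonhole principle.

Unsatisfiable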